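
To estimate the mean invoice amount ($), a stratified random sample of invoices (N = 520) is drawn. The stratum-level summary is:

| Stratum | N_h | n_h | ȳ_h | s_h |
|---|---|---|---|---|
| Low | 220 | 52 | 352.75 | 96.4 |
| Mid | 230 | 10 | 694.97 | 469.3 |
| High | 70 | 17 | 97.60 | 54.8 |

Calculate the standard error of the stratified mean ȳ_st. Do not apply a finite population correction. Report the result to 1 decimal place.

SE(ȳ_st) ≈ 65.9

V̂(ȳ_st) = Σ W_h² s_h²/n_h, with W_h = N_h/N and N = 520:
  stratum Low: (220/520)²·96.4²/52 = 31.9882
  stratum Mid: (230/520)²·469.3²/10 = 4308.74
  stratum High: (70/520)²·54.8²/17 = 3.20112
V̂(ȳ_st) = 4343.93
SE(ȳ_st) = √4343.93 = 65.9085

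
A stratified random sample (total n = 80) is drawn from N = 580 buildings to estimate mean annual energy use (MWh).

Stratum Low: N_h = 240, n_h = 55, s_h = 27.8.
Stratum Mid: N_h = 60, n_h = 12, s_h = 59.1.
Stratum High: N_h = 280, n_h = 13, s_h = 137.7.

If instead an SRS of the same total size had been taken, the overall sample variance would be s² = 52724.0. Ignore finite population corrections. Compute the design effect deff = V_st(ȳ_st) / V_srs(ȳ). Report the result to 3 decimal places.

deff ≈ 0.524

V̂(ȳ_st) = Σ W_h² s_h²/n_h, with W_h = N_h/N and N = 580:
  stratum Low: (240/580)²·27.8²/55 = 2.40599
  stratum Mid: (60/580)²·59.1²/12 = 3.11487
  stratum High: (280/580)²·137.7²/13 = 339.926
V_st = 345.447
V_srs = s²/n = 52724.0/80 = 659.05
deff = V_st / V_srs = 345.447/659.05 = 0.5242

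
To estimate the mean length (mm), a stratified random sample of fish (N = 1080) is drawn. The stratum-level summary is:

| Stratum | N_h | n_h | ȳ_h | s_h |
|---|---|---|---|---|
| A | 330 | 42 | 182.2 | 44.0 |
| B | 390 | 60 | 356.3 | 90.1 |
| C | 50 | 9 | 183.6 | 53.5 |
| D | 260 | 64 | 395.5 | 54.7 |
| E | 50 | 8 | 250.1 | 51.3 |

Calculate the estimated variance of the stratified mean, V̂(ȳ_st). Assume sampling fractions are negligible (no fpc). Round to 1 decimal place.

V̂(ȳ_st) ≈ 26.0

V̂(ȳ_st) = Σ W_h² s_h²/n_h, with W_h = N_h/N and N = 1080:
  stratum A: (330/1080)²·44.0²/42 = 4.30364
  stratum B: (390/1080)²·90.1²/60 = 17.6433
  stratum C: (50/1080)²·53.5²/9 = 0.681644
  stratum D: (260/1080)²·54.7²/64 = 2.70953
  stratum E: (50/1080)²·51.3²/8 = 0.705078
V̂(ȳ_st) = 26.0432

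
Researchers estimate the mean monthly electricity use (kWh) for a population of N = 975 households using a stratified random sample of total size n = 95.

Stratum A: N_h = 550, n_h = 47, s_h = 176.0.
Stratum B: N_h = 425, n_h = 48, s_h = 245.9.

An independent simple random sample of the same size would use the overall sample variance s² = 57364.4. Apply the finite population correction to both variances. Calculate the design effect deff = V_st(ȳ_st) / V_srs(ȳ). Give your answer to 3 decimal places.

deff ≈ 0.742

V̂(ȳ_st) = Σ W_h² (1 − n_h/N_h) s_h²/n_h, with W_h = N_h/N and N = 975:
  stratum A: (550/975)²·(1 − 47/550)·176.0²/47 = 191.8
  stratum B: (425/975)²·(1 − 48/425)·245.9²/48 = 212.323
V_st = 404.123
V_srs = (1 − 95/975)·57364.4/95 = 545.001
deff = V_st / V_srs = 404.123/545.001 = 0.7415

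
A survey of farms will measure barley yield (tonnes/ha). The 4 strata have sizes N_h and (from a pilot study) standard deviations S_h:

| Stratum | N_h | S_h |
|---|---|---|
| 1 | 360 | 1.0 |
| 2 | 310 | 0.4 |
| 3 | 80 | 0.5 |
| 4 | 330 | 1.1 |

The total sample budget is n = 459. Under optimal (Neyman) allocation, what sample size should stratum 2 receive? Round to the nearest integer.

Neyman allocation: n_h = n · N_h S_h / Σ N_i S_i, with n = 459.
  stratum 1: N_h·S_h = 360·1.0 = 360.00
  stratum 2: N_h·S_h = 310·0.4 = 124.00
  stratum 3: N_h·S_h = 80·0.5 = 40.00
  stratum 4: N_h·S_h = 330·1.1 = 363.00
Σ N_h S_h = 887.00
n for stratum 2 = 459·124.00/887.00 = 64.167 → 64

64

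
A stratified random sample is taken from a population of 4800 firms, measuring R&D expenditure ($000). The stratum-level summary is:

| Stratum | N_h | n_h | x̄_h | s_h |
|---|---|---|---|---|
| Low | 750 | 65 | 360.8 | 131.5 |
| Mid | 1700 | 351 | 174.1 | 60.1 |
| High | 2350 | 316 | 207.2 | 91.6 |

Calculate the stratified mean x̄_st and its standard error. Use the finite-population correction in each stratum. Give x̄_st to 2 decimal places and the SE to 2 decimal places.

x̄_st = Σ W_h x̄_h = (750·360.8 + 1700·174.1 + 2350·207.2)/4800 = 219.47708
V̂(x̄_st) = Σ W_h² (1 − n_h/N_h) s_h²/n_h, with W_h = N_h/N and N = 4800:
  stratum Low: (750/4800)²·(1 − 65/750)·131.5²/65 = 5.93209
  stratum Mid: (1700/4800)²·(1 − 351/1700)·60.1²/351 = 1.02428
  stratum High: (2350/4800)²·(1 − 316/2350)·91.6²/316 = 5.50859
V̂(x̄_st) = 12.465
SE(x̄_st) = √12.465 = 3.53057

x̄_st ≈ 219.48, SE ≈ 3.53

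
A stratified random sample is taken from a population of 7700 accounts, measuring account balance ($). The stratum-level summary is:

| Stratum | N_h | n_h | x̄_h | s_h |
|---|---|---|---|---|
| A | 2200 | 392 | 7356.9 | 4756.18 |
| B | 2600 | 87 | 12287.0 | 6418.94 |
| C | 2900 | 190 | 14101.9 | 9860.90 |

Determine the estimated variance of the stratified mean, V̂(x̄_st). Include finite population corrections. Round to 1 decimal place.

V̂(x̄_st) ≈ 123898.8

V̂(x̄_st) = Σ W_h² (1 − n_h/N_h) s_h²/n_h, with W_h = N_h/N and N = 7700:
  stratum A: (2200/7700)²·(1 − 392/2200)·4756.18²/392 = 3871.42
  stratum B: (2600/7700)²·(1 − 87/2600)·6418.94²/87 = 52190.5
  stratum C: (2900/7700)²·(1 − 190/2900)·9860.90²/190 = 67836.8
V̂(x̄_st) = 123899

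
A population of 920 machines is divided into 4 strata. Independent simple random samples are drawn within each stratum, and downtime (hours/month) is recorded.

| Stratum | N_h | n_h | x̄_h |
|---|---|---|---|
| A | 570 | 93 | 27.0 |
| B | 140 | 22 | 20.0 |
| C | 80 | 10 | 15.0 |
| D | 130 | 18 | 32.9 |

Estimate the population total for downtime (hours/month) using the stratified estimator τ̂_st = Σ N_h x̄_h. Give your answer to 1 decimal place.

τ̂_st = Σ N_h x̄_h = 570·27.0 + 140·20.0 + 80·15.0 + 130·32.9 = 23667.0

τ̂_st ≈ 23667.0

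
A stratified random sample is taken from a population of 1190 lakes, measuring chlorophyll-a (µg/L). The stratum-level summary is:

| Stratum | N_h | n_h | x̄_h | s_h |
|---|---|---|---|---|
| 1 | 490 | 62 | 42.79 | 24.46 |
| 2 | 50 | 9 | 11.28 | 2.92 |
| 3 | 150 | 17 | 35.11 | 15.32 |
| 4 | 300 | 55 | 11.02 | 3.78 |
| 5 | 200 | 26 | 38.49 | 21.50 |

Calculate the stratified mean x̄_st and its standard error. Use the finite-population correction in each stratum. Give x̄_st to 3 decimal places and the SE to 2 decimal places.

x̄_st = Σ W_h x̄_h = (490·42.79 + 50·11.28 + 150·35.11 + 300·11.02 + 200·38.49)/1190 = 31.76605
V̂(x̄_st) = Σ W_h² (1 − n_h/N_h) s_h²/n_h, with W_h = N_h/N and N = 1190:
  stratum 1: (490/1190)²·(1 − 62/490)·24.46²/62 = 1.42911
  stratum 2: (50/1190)²·(1 − 9/50)·2.92²/9 = 0.00137146
  stratum 3: (150/1190)²·(1 − 17/150)·15.32²/17 = 0.194499
  stratum 4: (300/1190)²·(1 − 55/300)·3.78²/55 = 0.0134839
  stratum 5: (200/1190)²·(1 − 26/200)·21.50²/26 = 0.436907
V̂(x̄_st) = 2.07538
SE(x̄_st) = √2.07538 = 1.44062

x̄_st ≈ 31.766, SE ≈ 1.44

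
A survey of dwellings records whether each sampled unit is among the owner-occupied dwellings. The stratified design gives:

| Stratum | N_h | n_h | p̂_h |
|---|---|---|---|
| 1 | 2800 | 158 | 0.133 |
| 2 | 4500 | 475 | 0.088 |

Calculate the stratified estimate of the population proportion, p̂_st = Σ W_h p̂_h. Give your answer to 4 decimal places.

p̂_st ≈ 0.1053

N = 7300; stratum weights W_h = N_h/N.
p̂_st = Σ W_h p̂_h = (2800·0.133 + 4500·0.088)/7300 = 0.10526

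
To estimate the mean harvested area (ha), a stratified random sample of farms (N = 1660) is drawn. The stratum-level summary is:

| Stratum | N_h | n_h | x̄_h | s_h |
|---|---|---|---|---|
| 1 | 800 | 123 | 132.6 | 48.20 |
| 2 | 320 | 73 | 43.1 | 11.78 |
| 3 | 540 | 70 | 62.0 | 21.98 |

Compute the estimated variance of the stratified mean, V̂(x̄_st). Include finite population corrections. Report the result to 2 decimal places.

V̂(x̄_st) ≈ 4.40

V̂(x̄_st) = Σ W_h² (1 − n_h/N_h) s_h²/n_h, with W_h = N_h/N and N = 1660:
  stratum 1: (800/1660)²·(1 − 123/800)·48.20²/123 = 3.71237
  stratum 2: (320/1660)²·(1 − 73/320)·11.78²/73 = 0.0545254
  stratum 3: (540/1660)²·(1 − 70/540)·21.98²/70 = 0.635672
V̂(x̄_st) = 4.40257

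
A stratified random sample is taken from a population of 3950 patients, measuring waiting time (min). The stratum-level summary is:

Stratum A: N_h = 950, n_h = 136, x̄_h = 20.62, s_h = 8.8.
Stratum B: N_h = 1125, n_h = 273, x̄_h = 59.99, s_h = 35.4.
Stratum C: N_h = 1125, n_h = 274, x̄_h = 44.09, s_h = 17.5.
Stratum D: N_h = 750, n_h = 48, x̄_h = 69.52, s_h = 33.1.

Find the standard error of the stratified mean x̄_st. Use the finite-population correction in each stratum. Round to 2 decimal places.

SE(x̄_st) ≈ 1.07

V̂(x̄_st) = Σ W_h² (1 − n_h/N_h) s_h²/n_h, with W_h = N_h/N and N = 3950:
  stratum A: (950/3950)²·(1 − 136/950)·8.8²/136 = 0.0282215
  stratum B: (1125/3950)²·(1 − 273/1125)·35.4²/273 = 0.281995
  stratum C: (1125/3950)²·(1 − 274/1125)·17.5²/274 = 0.0685825
  stratum D: (750/3950)²·(1 − 48/750)·33.1²/48 = 0.770227
V̂(x̄_st) = 1.14903
SE(x̄_st) = √1.14903 = 1.07193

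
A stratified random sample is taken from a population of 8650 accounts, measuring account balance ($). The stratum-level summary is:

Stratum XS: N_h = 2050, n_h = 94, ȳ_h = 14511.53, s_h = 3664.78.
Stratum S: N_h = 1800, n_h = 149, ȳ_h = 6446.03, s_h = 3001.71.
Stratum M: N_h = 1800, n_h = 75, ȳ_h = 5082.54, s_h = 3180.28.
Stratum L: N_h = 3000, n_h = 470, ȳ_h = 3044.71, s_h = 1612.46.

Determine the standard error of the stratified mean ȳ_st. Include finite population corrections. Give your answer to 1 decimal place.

V̂(ȳ_st) = Σ W_h² (1 − n_h/N_h) s_h²/n_h, with W_h = N_h/N and N = 8650:
  stratum XS: (2050/8650)²·(1 − 94/2050)·3664.78²/94 = 7657
  stratum S: (1800/8650)²·(1 − 149/1800)·3001.71²/149 = 2401.81
  stratum M: (1800/8650)²·(1 − 75/1800)·3180.28²/75 = 5596.27
  stratum L: (3000/8650)²·(1 − 470/3000)·1612.46²/470 = 561.164
V̂(ȳ_st) = 16216.2
SE(ȳ_st) = √16216.2 = 127.343

SE(ȳ_st) ≈ 127.3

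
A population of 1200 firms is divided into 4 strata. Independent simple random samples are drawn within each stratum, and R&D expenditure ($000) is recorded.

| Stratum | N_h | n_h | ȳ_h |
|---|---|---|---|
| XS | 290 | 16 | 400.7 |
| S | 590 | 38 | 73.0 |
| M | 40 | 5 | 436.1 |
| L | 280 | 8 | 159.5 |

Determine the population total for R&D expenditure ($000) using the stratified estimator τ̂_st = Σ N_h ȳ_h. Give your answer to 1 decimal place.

τ̂_st = Σ N_h ȳ_h = 290·400.7 + 590·73.0 + 40·436.1 + 280·159.5 = 221377.0

τ̂_st ≈ 221377.0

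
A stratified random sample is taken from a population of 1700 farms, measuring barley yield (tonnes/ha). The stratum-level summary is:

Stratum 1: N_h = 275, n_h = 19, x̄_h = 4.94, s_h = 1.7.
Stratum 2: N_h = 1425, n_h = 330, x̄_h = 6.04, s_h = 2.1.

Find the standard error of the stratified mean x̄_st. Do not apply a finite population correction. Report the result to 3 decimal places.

SE(x̄_st) ≈ 0.116

V̂(x̄_st) = Σ W_h² s_h²/n_h, with W_h = N_h/N and N = 1700:
  stratum 1: (275/1700)²·1.7²/19 = 0.00398026
  stratum 2: (1425/1700)²·2.1²/330 = 0.0093898
V̂(x̄_st) = 0.0133701
SE(x̄_st) = √0.0133701 = 0.115629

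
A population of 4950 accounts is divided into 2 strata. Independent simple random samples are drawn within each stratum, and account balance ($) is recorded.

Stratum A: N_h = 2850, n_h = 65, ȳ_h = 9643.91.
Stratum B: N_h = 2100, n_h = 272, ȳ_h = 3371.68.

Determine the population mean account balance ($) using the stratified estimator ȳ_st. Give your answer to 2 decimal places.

ȳ_st ≈ 6982.96

N = Σ N_h = 4950. Stratum weights W_h = N_h/N.
ȳ_st = (2850·9643.91 + 2100·3371.68) / 4950 = 6982.9639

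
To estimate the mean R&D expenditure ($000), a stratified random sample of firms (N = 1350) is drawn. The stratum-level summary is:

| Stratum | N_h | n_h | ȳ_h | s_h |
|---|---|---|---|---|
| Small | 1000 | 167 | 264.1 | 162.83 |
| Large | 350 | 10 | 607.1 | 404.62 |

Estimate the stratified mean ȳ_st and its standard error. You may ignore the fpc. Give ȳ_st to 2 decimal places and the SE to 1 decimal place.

ȳ_st = Σ W_h ȳ_h = (1000·264.1 + 350·607.1)/1350 = 353.02593
V̂(ȳ_st) = Σ W_h² s_h²/n_h, with W_h = N_h/N and N = 1350:
  stratum Small: (1000/1350)²·162.83²/167 = 87.1134
  stratum Large: (350/1350)²·404.62²/10 = 1100.43
V̂(ȳ_st) = 1187.55
SE(ȳ_st) = √1187.55 = 34.4608

ȳ_st ≈ 353.03, SE ≈ 34.5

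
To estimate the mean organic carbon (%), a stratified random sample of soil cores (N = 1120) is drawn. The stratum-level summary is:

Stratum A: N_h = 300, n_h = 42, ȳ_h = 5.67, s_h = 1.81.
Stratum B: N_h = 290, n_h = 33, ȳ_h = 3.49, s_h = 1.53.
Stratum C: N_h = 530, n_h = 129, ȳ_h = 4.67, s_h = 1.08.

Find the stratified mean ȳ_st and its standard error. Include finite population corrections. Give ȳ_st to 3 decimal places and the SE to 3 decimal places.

ȳ_st ≈ 4.632, SE ≈ 0.103

ȳ_st = Σ W_h ȳ_h = (300·5.67 + 290·3.49 + 530·4.67)/1120 = 4.63232
V̂(ȳ_st) = Σ W_h² (1 − n_h/N_h) s_h²/n_h, with W_h = N_h/N and N = 1120:
  stratum A: (300/1120)²·(1 − 42/300)·1.81²/42 = 0.00481297
  stratum B: (290/1120)²·(1 − 33/290)·1.53²/33 = 0.00421467
  stratum C: (530/1120)²·(1 − 129/530)·1.08²/129 = 0.00153194
V̂(ȳ_st) = 0.0105596
SE(ȳ_st) = √0.0105596 = 0.10276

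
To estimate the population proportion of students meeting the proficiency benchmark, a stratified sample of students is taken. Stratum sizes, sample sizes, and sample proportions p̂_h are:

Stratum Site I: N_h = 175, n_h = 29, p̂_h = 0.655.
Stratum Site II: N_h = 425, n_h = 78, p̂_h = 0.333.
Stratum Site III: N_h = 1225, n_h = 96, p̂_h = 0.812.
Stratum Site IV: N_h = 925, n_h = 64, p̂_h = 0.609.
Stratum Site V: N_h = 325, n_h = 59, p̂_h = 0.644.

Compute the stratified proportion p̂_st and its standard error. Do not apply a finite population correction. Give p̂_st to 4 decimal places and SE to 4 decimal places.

p̂_st ≈ 0.6580, SE ≈ 0.0269

N = 3075; stratum weights W_h = N_h/N.
p̂_st = Σ W_h p̂_h = (175·0.655 + 425·0.333 + 1225·0.812 + 925·0.609 + 325·0.644)/3075 = 0.65804
V̂(p̂_st) = Σ W_h² p̂_h(1−p̂_h)/(n_h−1):
  stratum Site I: (175/3075)²·0.655·0.345/28 = 2.6139e-05
  stratum Site II: (425/3075)²·0.333·0.667/77 = 5.51019e-05
  stratum Site III: (1225/3075)²·0.812·0.188/95 = 0.000255019
  stratum Site IV: (925/3075)²·0.609·0.391/63 = 0.000342016
  stratum Site V: (325/3075)²·0.644·0.356/58 = 4.41555e-05
V̂(p̂_st) = 0.000722431; SE = √V̂ = 0.0268781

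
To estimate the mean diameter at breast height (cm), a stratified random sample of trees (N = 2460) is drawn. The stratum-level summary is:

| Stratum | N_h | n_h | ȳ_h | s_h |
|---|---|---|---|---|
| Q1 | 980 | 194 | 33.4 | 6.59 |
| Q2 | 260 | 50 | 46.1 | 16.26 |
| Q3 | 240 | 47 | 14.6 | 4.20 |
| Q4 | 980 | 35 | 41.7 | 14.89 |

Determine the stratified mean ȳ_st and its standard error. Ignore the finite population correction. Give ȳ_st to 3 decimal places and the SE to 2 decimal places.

ȳ_st ≈ 36.215, SE ≈ 1.05

ȳ_st = Σ W_h ȳ_h = (980·33.4 + 260·46.1 + 240·14.6 + 980·41.7)/2460 = 36.21463
V̂(ȳ_st) = Σ W_h² s_h²/n_h, with W_h = N_h/N and N = 2460:
  stratum Q1: (980/2460)²·6.59²/194 = 0.0355264
  stratum Q2: (260/2460)²·16.26²/50 = 0.0590674
  stratum Q3: (240/2460)²·4.20²/47 = 0.00357234
  stratum Q4: (980/2460)²·14.89²/35 = 1.00532
V̂(ȳ_st) = 1.10348
SE(ȳ_st) = √1.10348 = 1.05047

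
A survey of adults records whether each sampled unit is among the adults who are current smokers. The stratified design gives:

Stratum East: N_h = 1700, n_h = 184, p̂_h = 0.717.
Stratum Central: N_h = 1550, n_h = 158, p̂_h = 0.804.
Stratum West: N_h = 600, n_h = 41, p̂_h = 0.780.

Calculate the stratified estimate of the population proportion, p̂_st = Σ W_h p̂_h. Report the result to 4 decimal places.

N = 3850; stratum weights W_h = N_h/N.
p̂_st = Σ W_h p̂_h = (1700·0.717 + 1550·0.804 + 600·0.780)/3850 = 0.76184

p̂_st ≈ 0.7618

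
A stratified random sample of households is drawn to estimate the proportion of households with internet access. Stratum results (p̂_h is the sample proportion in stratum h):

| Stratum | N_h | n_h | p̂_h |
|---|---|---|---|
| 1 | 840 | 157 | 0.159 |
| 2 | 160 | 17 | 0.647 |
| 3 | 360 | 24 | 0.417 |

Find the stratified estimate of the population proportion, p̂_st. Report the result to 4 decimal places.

N = 1360; stratum weights W_h = N_h/N.
p̂_st = Σ W_h p̂_h = (840·0.159 + 160·0.647 + 360·0.417)/1360 = 0.28471

p̂_st ≈ 0.2847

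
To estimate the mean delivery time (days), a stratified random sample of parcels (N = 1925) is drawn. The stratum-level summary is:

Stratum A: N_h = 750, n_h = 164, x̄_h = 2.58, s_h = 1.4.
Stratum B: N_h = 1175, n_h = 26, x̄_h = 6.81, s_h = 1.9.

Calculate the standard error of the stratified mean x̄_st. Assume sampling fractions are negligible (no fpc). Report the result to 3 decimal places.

V̂(x̄_st) = Σ W_h² s_h²/n_h, with W_h = N_h/N and N = 1925:
  stratum A: (750/1925)²·1.4²/164 = 0.00181415
  stratum B: (1175/1925)²·1.9²/26 = 0.0517307
V̂(x̄_st) = 0.0535448
SE(x̄_st) = √0.0535448 = 0.231398

SE(x̄_st) ≈ 0.231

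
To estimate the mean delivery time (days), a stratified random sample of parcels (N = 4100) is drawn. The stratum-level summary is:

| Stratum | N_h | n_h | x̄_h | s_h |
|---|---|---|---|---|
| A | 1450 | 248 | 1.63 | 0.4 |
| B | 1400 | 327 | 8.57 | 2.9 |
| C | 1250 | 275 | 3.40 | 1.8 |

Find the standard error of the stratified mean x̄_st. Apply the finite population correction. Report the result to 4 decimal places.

SE(x̄_st) ≈ 0.0567

V̂(x̄_st) = Σ W_h² (1 − n_h/N_h) s_h²/n_h, with W_h = N_h/N and N = 4100:
  stratum A: (1450/4100)²·(1 − 248/1450)·0.4²/248 = 6.68918e-05
  stratum B: (1400/4100)²·(1 − 327/1400)·2.9²/327 = 0.00229831
  stratum C: (1250/4100)²·(1 − 275/1250)·1.8²/275 = 0.000854199
V̂(x̄_st) = 0.0032194
SE(x̄_st) = √0.0032194 = 0.0567398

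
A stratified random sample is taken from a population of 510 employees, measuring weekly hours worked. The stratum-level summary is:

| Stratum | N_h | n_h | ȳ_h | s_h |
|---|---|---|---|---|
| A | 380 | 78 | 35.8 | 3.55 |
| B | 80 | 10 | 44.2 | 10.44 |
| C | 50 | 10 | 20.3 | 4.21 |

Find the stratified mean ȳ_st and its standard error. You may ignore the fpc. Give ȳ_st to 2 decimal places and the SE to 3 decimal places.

ȳ_st ≈ 35.60, SE ≈ 0.612

ȳ_st = Σ W_h ȳ_h = (380·35.8 + 80·44.2 + 50·20.3)/510 = 35.59804
V̂(ȳ_st) = Σ W_h² s_h²/n_h, with W_h = N_h/N and N = 510:
  stratum A: (380/510)²·3.55²/78 = 0.0896993
  stratum B: (80/510)²·10.44²/10 = 0.268189
  stratum C: (50/510)²·4.21²/10 = 0.0170359
V̂(ȳ_st) = 0.374924
SE(ȳ_st) = √0.374924 = 0.61231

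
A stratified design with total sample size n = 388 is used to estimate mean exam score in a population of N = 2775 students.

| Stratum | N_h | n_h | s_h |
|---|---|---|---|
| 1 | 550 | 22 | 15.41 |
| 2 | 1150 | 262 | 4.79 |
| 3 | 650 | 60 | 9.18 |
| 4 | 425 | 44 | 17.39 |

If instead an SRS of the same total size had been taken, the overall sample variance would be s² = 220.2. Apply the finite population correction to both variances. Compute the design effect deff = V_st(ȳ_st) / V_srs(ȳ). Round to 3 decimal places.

V̂(ȳ_st) = Σ W_h² (1 − n_h/N_h) s_h²/n_h, with W_h = N_h/N and N = 2775:
  stratum 1: (550/2775)²·(1 − 22/550)·15.41²/22 = 0.407055
  stratum 2: (1150/2775)²·(1 − 262/1150)·4.79²/262 = 0.0116133
  stratum 3: (650/2775)²·(1 − 60/650)·9.18²/60 = 0.0699477
  stratum 4: (425/2775)²·(1 − 44/425)·17.39²/44 = 0.144522
V_st = 0.633138
V_srs = (1 − 388/2775)·220.2/388 = 0.488174
deff = V_st / V_srs = 0.633138/0.488174 = 1.2970

deff ≈ 1.297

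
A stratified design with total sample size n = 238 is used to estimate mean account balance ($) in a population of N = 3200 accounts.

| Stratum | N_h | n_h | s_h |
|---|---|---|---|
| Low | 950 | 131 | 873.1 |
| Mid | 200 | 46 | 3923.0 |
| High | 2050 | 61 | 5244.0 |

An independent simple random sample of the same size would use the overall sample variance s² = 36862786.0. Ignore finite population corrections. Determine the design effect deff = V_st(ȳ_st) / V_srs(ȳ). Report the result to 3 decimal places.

deff ≈ 1.206

V̂(ȳ_st) = Σ W_h² s_h²/n_h, with W_h = N_h/N and N = 3200:
  stratum Low: (950/3200)²·873.1²/131 = 512.866
  stratum Mid: (200/3200)²·3923.0²/46 = 1306.89
  stratum High: (2050/3200)²·5244.0²/61 = 185013
V_st = 186833
V_srs = s²/n = 36862786.0/238 = 154886
deff = V_st / V_srs = 186833/154886 = 1.2063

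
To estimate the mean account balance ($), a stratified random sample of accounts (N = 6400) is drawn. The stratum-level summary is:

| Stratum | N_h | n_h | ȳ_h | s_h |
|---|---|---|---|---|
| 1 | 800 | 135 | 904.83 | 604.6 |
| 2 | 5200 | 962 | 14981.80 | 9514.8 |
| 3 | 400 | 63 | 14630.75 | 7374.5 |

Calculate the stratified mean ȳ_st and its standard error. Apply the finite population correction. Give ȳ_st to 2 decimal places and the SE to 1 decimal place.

ȳ_st = Σ W_h ȳ_h = (800·904.83 + 5200·14981.80 + 400·14630.75)/6400 = 13200.23812
V̂(ȳ_st) = Σ W_h² (1 − n_h/N_h) s_h²/n_h, with W_h = N_h/N and N = 6400:
  stratum 1: (800/6400)²·(1 − 135/800)·604.6²/135 = 35.1685
  stratum 2: (5200/6400)²·(1 − 962/5200)·9514.8²/962 = 50632.4
  stratum 3: (400/6400)²·(1 − 63/400)·7374.5²/63 = 2840.89
V̂(ȳ_st) = 53508.5
SE(ȳ_st) = √53508.5 = 231.319

ȳ_st ≈ 13200.24, SE ≈ 231.3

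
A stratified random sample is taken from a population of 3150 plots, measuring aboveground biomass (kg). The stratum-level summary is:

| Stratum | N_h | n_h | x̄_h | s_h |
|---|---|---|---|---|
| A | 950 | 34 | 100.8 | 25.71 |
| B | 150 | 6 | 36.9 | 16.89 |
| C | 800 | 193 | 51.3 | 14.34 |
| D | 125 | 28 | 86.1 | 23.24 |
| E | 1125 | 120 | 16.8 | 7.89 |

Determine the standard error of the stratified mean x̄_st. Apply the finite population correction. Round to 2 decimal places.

SE(x̄_st) ≈ 1.39

V̂(x̄_st) = Σ W_h² (1 − n_h/N_h) s_h²/n_h, with W_h = N_h/N and N = 3150:
  stratum A: (950/3150)²·(1 − 34/950)·25.71²/34 = 1.705
  stratum B: (150/3150)²·(1 − 6/150)·16.89²/6 = 0.1035
  stratum C: (800/3150)²·(1 − 193/800)·14.34²/193 = 0.0521433
  stratum D: (125/3150)²·(1 − 28/125)·23.24²/28 = 0.0235708
  stratum E: (1125/3150)²·(1 − 120/1125)·7.89²/120 = 0.0591113
V̂(x̄_st) = 1.94332
SE(x̄_st) = √1.94332 = 1.39403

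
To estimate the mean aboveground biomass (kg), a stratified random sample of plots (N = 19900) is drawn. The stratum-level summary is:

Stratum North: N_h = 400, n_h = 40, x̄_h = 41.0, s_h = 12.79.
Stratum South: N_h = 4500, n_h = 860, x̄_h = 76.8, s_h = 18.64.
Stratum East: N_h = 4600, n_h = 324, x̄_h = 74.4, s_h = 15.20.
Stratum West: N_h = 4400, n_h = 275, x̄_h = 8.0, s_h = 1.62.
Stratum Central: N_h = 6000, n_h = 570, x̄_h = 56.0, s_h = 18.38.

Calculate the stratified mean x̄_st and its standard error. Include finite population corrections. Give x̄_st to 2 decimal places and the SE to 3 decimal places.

x̄_st ≈ 54.04, SE ≈ 0.321

x̄_st = Σ W_h x̄_h = (400·41.0 + 4500·76.8 + 4600·74.4 + 4400·8.0 + 6000·56.0)/19900 = 54.04221
V̂(x̄_st) = Σ W_h² (1 − n_h/N_h) s_h²/n_h, with W_h = N_h/N and N = 19900:
  stratum North: (400/19900)²·(1 − 40/400)·12.79²/40 = 0.00148709
  stratum South: (4500/19900)²·(1 − 860/4500)·18.64²/860 = 0.0167109
  stratum East: (4600/19900)²·(1 − 324/4600)·15.20²/324 = 0.0354186
  stratum West: (4400/19900)²·(1 − 275/4400)·1.62²/275 = 0.000437389
  stratum Central: (6000/19900)²·(1 − 570/6000)·18.38²/570 = 0.0487597
V̂(x̄_st) = 0.102814
SE(x̄_st) = √0.102814 = 0.320646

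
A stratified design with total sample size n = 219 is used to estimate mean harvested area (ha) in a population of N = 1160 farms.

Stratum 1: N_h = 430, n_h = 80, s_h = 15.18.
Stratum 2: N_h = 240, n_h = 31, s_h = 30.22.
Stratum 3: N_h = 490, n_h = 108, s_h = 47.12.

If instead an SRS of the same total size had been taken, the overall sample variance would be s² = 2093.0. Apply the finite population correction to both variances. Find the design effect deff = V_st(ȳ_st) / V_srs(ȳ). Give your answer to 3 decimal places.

deff ≈ 0.552

V̂(ȳ_st) = Σ W_h² (1 − n_h/N_h) s_h²/n_h, with W_h = N_h/N and N = 1160:
  stratum 1: (430/1160)²·(1 − 80/430)·15.18²/80 = 0.322162
  stratum 2: (240/1160)²·(1 − 31/240)·30.22²/31 = 1.09817
  stratum 3: (490/1160)²·(1 − 108/490)·47.12²/108 = 2.85976
V_st = 4.28009
V_srs = (1 − 219/1160)·2093.0/219 = 7.75277
deff = V_st / V_srs = 4.28009/7.75277 = 0.5521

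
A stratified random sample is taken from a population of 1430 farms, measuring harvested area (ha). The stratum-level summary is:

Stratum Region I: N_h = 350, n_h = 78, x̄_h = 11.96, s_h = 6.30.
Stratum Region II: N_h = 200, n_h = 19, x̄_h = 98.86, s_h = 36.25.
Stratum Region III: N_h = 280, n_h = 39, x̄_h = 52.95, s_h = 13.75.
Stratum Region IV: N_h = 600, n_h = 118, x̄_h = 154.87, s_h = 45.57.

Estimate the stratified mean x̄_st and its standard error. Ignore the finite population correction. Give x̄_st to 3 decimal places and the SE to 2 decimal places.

x̄_st ≈ 92.102, SE ≈ 2.16

x̄_st = Σ W_h x̄_h = (350·11.96 + 200·98.86 + 280·52.95 + 600·154.87)/1430 = 92.10210
V̂(x̄_st) = Σ W_h² s_h²/n_h, with W_h = N_h/N and N = 1430:
  stratum Region I: (350/1430)²·6.30²/78 = 0.0304825
  stratum Region II: (200/1430)²·36.25²/19 = 1.35285
  stratum Region III: (280/1430)²·13.75²/39 = 0.18586
  stratum Region IV: (600/1430)²·45.57²/118 = 3.09818
V̂(x̄_st) = 4.66737
SE(x̄_st) = √4.66737 = 2.16041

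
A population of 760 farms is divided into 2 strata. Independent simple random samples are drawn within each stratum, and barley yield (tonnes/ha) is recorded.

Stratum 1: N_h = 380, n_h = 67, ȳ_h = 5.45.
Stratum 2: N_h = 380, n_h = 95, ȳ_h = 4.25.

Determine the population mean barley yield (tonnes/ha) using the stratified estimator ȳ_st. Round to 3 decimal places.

N = Σ N_h = 760. Stratum weights W_h = N_h/N.
ȳ_st = (380·5.45 + 380·4.25) / 760 = 4.85000

ȳ_st ≈ 4.850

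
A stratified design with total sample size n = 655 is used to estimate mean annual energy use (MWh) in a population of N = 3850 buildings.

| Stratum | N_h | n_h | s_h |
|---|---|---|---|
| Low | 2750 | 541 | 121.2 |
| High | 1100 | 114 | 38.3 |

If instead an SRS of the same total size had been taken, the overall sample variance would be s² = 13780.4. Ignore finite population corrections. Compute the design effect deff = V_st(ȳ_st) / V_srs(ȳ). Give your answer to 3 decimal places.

deff ≈ 0.708

V̂(ȳ_st) = Σ W_h² s_h²/n_h, with W_h = N_h/N and N = 3850:
  stratum Low: (2750/3850)²·121.2²/541 = 13.8533
  stratum High: (1100/3850)²·38.3²/114 = 1.0504
V_st = 14.9037
V_srs = s²/n = 13780.4/655 = 21.0388
deff = V_st / V_srs = 14.9037/21.0388 = 0.7084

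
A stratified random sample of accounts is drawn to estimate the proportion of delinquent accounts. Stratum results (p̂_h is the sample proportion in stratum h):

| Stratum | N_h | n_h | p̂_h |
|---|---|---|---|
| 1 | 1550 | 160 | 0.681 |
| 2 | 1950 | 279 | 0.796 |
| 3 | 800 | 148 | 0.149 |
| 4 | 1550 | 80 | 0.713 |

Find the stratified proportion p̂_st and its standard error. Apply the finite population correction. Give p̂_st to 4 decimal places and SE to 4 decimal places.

p̂_st ≈ 0.6551, SE ≈ 0.0181

N = 5850; stratum weights W_h = N_h/N.
p̂_st = Σ W_h p̂_h = (1550·0.681 + 1950·0.796 + 800·0.149 + 1550·0.713)/5850 = 0.65506
V̂(p̂_st) = Σ W_h² (1 − n_h/N_h) p̂_h(1−p̂_h)/(n_h−1):
  stratum 1: (1550/5850)²·(1 − 160/1550)·0.681·0.319/159 = 8.60152e-05
  stratum 2: (1950/5850)²·(1 − 279/1950)·0.796·0.204/278 = 5.56157e-05
  stratum 3: (800/5850)²·(1 − 148/800)·0.149·0.851/147 = 1.31469e-05
  stratum 4: (1550/5850)²·(1 − 80/1550)·0.713·0.287/79 = 0.000172457
V̂(p̂_st) = 0.000327235; SE = √V̂ = 0.0180896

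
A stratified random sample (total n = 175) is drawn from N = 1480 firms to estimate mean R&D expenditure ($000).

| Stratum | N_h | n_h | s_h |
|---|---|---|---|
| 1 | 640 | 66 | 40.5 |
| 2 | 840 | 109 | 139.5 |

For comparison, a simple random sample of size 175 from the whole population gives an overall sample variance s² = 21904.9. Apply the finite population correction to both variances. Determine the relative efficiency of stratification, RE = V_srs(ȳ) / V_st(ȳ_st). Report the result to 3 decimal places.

V̂(ȳ_st) = Σ W_h² (1 − n_h/N_h) s_h²/n_h, with W_h = N_h/N and N = 1480:
  stratum 1: (640/1480)²·(1 − 66/640)·40.5²/66 = 4.16807
  stratum 2: (840/1480)²·(1 − 109/840)·139.5²/109 = 50.049
V_st = 54.217
V_srs = (1 − 175/1480)·21904.9/175 = 110.37
Relative efficiency = V_srs / V_st = 110.37/54.217 = 2.0357

RE ≈ 2.036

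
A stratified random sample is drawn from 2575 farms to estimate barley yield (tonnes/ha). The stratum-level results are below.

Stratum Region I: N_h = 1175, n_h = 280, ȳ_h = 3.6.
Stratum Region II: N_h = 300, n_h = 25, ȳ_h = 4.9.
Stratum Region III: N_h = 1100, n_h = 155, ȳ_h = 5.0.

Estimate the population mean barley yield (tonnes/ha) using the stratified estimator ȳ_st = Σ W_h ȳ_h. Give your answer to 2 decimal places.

N = Σ N_h = 2575. Stratum weights W_h = N_h/N.
ȳ_st = (1175·3.6 + 300·4.9 + 1100·5.0) / 2575 = 4.3495

ȳ_st ≈ 4.35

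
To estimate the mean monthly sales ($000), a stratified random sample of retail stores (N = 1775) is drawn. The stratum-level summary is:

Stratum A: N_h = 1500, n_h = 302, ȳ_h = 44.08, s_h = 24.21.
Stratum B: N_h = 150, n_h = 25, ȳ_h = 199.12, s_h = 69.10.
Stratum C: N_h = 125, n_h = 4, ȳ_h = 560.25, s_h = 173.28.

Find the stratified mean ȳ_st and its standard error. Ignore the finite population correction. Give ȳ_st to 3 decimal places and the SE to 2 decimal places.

ȳ_st = Σ W_h ȳ_h = (1500·44.08 + 150·199.12 + 125·560.25)/1775 = 93.53197
V̂(ȳ_st) = Σ W_h² s_h²/n_h, with W_h = N_h/N and N = 1775:
  stratum A: (1500/1775)²·24.21²/302 = 1.38602
  stratum B: (150/1775)²·69.10²/25 = 1.36396
  stratum C: (125/1775)²·173.28²/4 = 37.2272
V̂(ȳ_st) = 39.9772
SE(ȳ_st) = √39.9772 = 6.32275

ȳ_st ≈ 93.532, SE ≈ 6.32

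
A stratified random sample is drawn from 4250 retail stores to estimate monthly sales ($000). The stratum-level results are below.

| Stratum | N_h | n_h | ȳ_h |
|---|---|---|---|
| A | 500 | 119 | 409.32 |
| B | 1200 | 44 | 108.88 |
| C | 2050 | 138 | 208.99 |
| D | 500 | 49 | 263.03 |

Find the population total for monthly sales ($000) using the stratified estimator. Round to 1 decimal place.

τ̂_st ≈ 895260.5

τ̂_st = Σ N_h ȳ_h = 500·409.32 + 1200·108.88 + 2050·208.99 + 500·263.03 = 895260.5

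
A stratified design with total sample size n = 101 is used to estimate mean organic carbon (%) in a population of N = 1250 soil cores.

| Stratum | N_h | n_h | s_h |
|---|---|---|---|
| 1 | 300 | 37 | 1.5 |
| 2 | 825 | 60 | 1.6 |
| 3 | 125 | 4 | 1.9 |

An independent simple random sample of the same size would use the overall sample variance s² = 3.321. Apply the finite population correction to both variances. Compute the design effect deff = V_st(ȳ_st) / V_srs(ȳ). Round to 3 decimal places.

deff ≈ 0.961

V̂(ȳ_st) = Σ W_h² (1 − n_h/N_h) s_h²/n_h, with W_h = N_h/N and N = 1250:
  stratum 1: (300/1250)²·(1 − 37/300)·1.5²/37 = 0.0030707
  stratum 2: (825/1250)²·(1 − 60/825)·1.6²/60 = 0.0172339
  stratum 3: (125/1250)²·(1 − 4/125)·1.9²/4 = 0.0087362
V_st = 0.0290408
V_srs = (1 − 101/1250)·3.321/101 = 0.0302244
deff = V_st / V_srs = 0.0290408/0.0302244 = 0.9608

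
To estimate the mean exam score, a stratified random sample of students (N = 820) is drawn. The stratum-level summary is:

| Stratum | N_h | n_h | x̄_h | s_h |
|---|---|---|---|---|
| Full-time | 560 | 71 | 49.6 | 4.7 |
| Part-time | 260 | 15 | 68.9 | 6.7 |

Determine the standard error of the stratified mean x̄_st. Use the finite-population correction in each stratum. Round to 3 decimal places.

SE(x̄_st) ≈ 0.640

V̂(x̄_st) = Σ W_h² (1 − n_h/N_h) s_h²/n_h, with W_h = N_h/N and N = 820:
  stratum Full-time: (560/820)²·(1 − 71/560)·4.7²/71 = 0.126709
  stratum Part-time: (260/820)²·(1 − 15/260)·6.7²/15 = 0.283511
V̂(x̄_st) = 0.41022
SE(x̄_st) = √0.41022 = 0.640484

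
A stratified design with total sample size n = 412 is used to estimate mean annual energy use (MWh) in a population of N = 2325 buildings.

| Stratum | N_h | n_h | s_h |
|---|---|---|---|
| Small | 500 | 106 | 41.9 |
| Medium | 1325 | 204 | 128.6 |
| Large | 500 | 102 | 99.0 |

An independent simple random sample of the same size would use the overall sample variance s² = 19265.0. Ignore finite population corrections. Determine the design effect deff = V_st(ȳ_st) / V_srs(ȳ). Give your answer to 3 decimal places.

deff ≈ 0.674

V̂(ȳ_st) = Σ W_h² s_h²/n_h, with W_h = N_h/N and N = 2325:
  stratum Small: (500/2325)²·41.9²/106 = 0.765978
  stratum Medium: (1325/2325)²·128.6²/204 = 26.3292
  stratum Large: (500/2325)²·99.0²/102 = 4.4439
V_st = 31.5391
V_srs = s²/n = 19265.0/412 = 46.7597
deff = V_st / V_srs = 31.5391/46.7597 = 0.6745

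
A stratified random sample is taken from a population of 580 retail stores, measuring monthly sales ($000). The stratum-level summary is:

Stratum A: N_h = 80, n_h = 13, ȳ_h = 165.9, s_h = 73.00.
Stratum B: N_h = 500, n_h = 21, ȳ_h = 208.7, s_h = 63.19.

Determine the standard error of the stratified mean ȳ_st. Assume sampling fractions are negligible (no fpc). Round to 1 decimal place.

V̂(ȳ_st) = Σ W_h² s_h²/n_h, with W_h = N_h/N and N = 580:
  stratum A: (80/580)²·73.00²/13 = 7.79877
  stratum B: (500/580)²·63.19²/21 = 141.306
V̂(ȳ_st) = 149.105
SE(ȳ_st) = √149.105 = 12.2109

SE(ȳ_st) ≈ 12.2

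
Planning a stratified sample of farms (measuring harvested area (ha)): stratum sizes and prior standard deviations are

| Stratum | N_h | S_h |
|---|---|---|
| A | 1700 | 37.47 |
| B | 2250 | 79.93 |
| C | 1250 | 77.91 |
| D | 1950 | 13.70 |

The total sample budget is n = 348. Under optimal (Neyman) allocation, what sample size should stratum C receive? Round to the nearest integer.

92

Neyman allocation: n_h = n · N_h S_h / Σ N_i S_i, with n = 348.
  stratum A: N_h·S_h = 1700·37.47 = 63699.00
  stratum B: N_h·S_h = 2250·79.93 = 179842.50
  stratum C: N_h·S_h = 1250·77.91 = 97387.50
  stratum D: N_h·S_h = 1950·13.70 = 26715.00
Σ N_h S_h = 367644.00
n for stratum C = 348·97387.50/367644.00 = 92.184 → 92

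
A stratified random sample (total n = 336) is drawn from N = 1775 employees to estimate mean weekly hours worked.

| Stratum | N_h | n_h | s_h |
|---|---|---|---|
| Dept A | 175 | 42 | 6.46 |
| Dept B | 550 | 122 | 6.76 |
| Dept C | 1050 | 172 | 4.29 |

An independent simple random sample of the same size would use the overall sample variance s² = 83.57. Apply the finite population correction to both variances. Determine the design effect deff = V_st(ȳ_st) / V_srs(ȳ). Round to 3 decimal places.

V̂(ȳ_st) = Σ W_h² (1 − n_h/N_h) s_h²/n_h, with W_h = N_h/N and N = 1775:
  stratum Dept A: (175/1775)²·(1 − 42/175)·6.46²/42 = 0.00734021
  stratum Dept B: (550/1775)²·(1 − 122/550)·6.76²/122 = 0.0279862
  stratum Dept C: (1050/1775)²·(1 − 172/1050)·4.29²/172 = 0.0313093
V_st = 0.0666357
V_srs = (1 − 336/1775)·83.57/336 = 0.201639
deff = V_st / V_srs = 0.0666357/0.201639 = 0.3305

deff ≈ 0.330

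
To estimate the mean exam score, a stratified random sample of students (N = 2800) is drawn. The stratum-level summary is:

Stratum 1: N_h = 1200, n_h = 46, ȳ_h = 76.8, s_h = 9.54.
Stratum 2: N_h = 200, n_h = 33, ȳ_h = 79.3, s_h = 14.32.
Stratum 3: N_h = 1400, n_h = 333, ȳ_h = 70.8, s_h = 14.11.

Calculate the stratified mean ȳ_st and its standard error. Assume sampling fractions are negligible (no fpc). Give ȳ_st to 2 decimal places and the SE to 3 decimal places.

ȳ_st = Σ W_h ȳ_h = (1200·76.8 + 200·79.3 + 1400·70.8)/2800 = 73.97857
V̂(ȳ_st) = Σ W_h² s_h²/n_h, with W_h = N_h/N and N = 2800:
  stratum 1: (1200/2800)²·9.54²/46 = 0.3634
  stratum 2: (200/2800)²·14.32²/33 = 0.0317041
  stratum 3: (1400/2800)²·14.11²/333 = 0.149469
V̂(ȳ_st) = 0.544573
SE(ȳ_st) = √0.544573 = 0.737952

ȳ_st ≈ 73.98, SE ≈ 0.738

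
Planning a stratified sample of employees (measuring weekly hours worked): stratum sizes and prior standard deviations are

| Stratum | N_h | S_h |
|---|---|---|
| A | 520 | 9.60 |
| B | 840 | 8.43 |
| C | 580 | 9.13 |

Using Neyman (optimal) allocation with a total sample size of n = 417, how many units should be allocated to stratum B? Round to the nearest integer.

Neyman allocation: n_h = n · N_h S_h / Σ N_i S_i, with n = 417.
  stratum A: N_h·S_h = 520·9.60 = 4992.00
  stratum B: N_h·S_h = 840·8.43 = 7081.20
  stratum C: N_h·S_h = 580·9.13 = 5295.40
Σ N_h S_h = 17368.60
n for stratum B = 417·7081.20/17368.60 = 170.011 → 170

170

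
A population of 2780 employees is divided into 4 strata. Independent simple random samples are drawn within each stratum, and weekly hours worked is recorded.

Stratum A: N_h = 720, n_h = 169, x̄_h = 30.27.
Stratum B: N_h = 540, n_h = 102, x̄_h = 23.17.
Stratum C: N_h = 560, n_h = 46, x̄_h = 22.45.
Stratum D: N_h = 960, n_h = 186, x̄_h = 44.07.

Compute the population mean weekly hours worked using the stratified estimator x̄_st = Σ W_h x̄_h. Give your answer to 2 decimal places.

N = Σ N_h = 2780. Stratum weights W_h = N_h/N.
x̄_st = (720·30.27 + 540·23.17 + 560·22.45 + 960·44.07) / 2780 = 32.0811

x̄_st ≈ 32.08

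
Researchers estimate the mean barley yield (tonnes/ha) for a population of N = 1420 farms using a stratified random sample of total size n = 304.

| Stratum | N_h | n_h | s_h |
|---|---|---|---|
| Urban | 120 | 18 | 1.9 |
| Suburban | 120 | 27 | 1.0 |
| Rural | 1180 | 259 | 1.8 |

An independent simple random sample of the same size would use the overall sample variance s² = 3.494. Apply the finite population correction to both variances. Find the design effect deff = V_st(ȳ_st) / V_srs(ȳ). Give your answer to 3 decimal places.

deff ≈ 0.904

V̂(ȳ_st) = Σ W_h² (1 − n_h/N_h) s_h²/n_h, with W_h = N_h/N and N = 1420:
  stratum Urban: (120/1420)²·(1 − 18/120)·1.9²/18 = 0.00121742
  stratum Suburban: (120/1420)²·(1 − 27/120)·1.0²/27 = 0.000204986
  stratum Rural: (1180/1420)²·(1 − 259/1180)·1.8²/259 = 0.00674233
V_st = 0.00816474
V_srs = (1 − 304/1420)·3.494/304 = 0.00903286
deff = V_st / V_srs = 0.00816474/0.00903286 = 0.9039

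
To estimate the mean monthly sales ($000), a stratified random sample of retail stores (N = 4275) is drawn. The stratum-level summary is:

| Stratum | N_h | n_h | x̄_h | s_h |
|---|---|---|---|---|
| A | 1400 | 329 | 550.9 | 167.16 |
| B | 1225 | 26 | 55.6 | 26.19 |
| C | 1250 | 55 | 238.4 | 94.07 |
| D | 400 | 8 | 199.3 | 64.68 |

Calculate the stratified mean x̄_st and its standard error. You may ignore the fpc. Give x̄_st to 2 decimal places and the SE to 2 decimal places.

x̄_st = Σ W_h x̄_h = (1400·550.9 + 1225·55.6 + 1250·238.4 + 400·199.3)/4275 = 284.69942
V̂(x̄_st) = Σ W_h² s_h²/n_h, with W_h = N_h/N and N = 4275:
  stratum A: (1400/4275)²·167.16²/329 = 9.10862
  stratum B: (1225/4275)²·26.19²/26 = 2.1662
  stratum C: (1250/4275)²·94.07²/55 = 13.7558
  stratum D: (400/4275)²·64.68²/8 = 4.57823
V̂(x̄_st) = 29.6089
SE(x̄_st) = √29.6089 = 5.44141

x̄_st ≈ 284.70, SE ≈ 5.44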